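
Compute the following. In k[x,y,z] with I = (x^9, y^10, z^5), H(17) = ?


Need i<9, j<10, k<5 with i+j+k=17.
For each i, j ranges over max(0,17-i-4)..min(9,17-i):
  i=0: j in [13,9] -> 0
  i=1: j in [12,9] -> 0
  i=2: j in [11,9] -> 0
  i=3: j in [10,9] -> 0
  i=4: j in [9,9] -> 1
  i=5: j in [8,9] -> 2
  i=6: j in [7,9] -> 3
  i=7: j in [6,9] -> 4
  i=8: j in [5,9] -> 5
H(17) = 0+0+0+0+1+2+3+4+5 = 15


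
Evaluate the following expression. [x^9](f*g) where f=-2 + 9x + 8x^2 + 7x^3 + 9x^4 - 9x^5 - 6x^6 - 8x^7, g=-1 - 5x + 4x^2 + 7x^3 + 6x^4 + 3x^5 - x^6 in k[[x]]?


[x^9] = sum a_i*b_j, i+j=9
  7*-1=-7
  9*3=27
  -9*6=-54
  -6*7=-42
  -8*4=-32
Sum=-108


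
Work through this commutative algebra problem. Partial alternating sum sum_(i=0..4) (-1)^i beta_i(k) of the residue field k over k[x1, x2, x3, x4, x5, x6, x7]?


Koszul resolution: beta_i(k)=C(n,i), n=7
sum_(i=0..p) (-1)^i C(n,i) = (-1)^p C(n-1,p)
(-1)^4*C(6,4) = (-1)^4*15 = 15


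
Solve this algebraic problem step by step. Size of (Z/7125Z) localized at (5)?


5-primary part: 7125=5^3*57
Size=5^3=125


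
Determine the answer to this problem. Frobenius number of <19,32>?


gcd(19,32)=1 => F=ab-a-b=19*32-19-32=608-51=557


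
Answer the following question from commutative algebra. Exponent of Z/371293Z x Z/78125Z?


Exponent = lcm of the cyclic orders; pairwise coprime => product.
13^5*5^7=371293*78125=29007265625


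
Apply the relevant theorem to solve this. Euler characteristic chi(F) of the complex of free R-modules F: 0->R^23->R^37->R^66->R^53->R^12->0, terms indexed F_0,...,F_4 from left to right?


chi = sum (-1)^i * rank:
(-1)^0*23=23
(-1)^1*37=-37
(-1)^2*66=66
(-1)^3*53=-53
(-1)^4*12=12
chi=11


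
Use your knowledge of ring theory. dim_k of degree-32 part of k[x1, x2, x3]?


C(d+n-1,n-1)=C(34,2)=561


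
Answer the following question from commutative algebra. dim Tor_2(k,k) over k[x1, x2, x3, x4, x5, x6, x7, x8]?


Koszul: C(n,i)=C(8,2)=28


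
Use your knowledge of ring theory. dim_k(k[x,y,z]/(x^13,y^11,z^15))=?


Basis: x^iy^jz^k, i<13,j<11,k<15
13*11*15=2145


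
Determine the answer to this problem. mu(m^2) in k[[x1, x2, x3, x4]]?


C(n+d-1,d)=C(5,2)=10


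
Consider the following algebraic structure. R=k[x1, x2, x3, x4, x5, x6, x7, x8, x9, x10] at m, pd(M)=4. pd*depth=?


pd+depth=10
depth=10-4=6
pd*depth=4*6=24


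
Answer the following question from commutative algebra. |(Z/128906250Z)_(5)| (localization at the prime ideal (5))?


5-primary part: 128906250=5^9*66
Size=5^9=1953125


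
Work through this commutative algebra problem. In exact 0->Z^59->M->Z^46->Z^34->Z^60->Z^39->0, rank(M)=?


Alt sum=0:
(-1)^0*59 + (-1)^1*? + (-1)^2*46 + (-1)^3*34 + (-1)^4*60 + (-1)^5*39=0
rank(M)=92


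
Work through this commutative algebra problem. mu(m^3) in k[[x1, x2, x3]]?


C(n+d-1,d)=C(5,3)=10


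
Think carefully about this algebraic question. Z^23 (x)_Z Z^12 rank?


rank(M(x)N) = rank(M)*rank(N)
23*12 = 276


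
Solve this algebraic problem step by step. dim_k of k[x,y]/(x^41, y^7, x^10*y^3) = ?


k[x,y]/I, I = (x^41, y^7, x^10*y^3)
Rect: 41x7=287. Corner: (41-10)x(7-3)=124.
dim = 287-124 = 163


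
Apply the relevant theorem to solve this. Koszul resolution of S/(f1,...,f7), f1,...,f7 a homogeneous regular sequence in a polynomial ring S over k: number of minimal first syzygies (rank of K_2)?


Regular sequence => Koszul complex is the minimal free resolution.
Syz_1 minimally generated by Koszul relations f_i*e_j - f_j*e_i (i<j): mu(Syz_1) = beta_2 = C(m,2) = m(m-1)/2
m=7
7*6/2 = 21


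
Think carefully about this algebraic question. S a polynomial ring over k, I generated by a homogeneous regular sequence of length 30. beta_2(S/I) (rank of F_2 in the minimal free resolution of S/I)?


Regular sequence => Koszul complex is the minimal free resolution.
Syz_1 minimally generated by Koszul relations f_i*e_j - f_j*e_i (i<j): mu(Syz_1) = beta_2 = C(m,2) = m(m-1)/2
m=30
30*29/2 = 435


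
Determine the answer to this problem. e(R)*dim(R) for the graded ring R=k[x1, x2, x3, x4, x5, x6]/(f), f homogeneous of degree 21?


e(R)=deg(f)=21, dim(R)=6-1=5
e*dim=21*5=105


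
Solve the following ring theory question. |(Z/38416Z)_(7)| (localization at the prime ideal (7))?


7-primary part: 38416=7^4*16
Size=7^4=2401


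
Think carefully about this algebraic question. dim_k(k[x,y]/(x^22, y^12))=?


Basis: x^i*y^j, i<22, j<12
22*12=264


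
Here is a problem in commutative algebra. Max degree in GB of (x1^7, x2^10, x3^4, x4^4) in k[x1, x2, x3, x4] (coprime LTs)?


Pure powers, coprime LTs => already GB.
Degrees: 7, 10, 4, 4
Max=10


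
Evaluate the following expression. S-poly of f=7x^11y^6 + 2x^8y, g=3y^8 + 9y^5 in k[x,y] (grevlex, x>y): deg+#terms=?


LT(f)=7x^11y^6, LT(g)=3y^8
lcm(LM)=x^11y^8
S(f,g) (scaled by 21 to clear denominators) = 3y^2*f - 7x^11*g = -63x^11y^5 + 6x^8y^3
2 terms, deg 16.
16+2=18


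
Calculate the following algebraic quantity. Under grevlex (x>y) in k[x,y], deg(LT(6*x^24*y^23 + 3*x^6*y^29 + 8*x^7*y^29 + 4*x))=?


LT: 6*x^24*y^23
deg_x=24, deg_y=23
Total=24+23=47


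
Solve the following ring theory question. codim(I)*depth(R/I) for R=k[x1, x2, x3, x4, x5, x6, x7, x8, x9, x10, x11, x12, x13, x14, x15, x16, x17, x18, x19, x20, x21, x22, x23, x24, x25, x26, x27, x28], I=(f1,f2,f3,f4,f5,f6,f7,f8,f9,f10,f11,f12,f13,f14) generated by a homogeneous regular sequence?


codim=14, depth=dim(R/I)=28-14=14
Product=14*14=196


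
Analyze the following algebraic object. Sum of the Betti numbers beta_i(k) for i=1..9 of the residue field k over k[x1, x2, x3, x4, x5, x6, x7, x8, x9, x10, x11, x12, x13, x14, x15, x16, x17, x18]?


Koszul resolution: beta_i(k)=C(n,i), n=18
C(18,1)=18, C(18,2)=153, C(18,3)=816, C(18,4)=3060, C(18,5)=8568, C(18,6)=18564, C(18,7)=31824, C(18,8)=43758, C(18,9)=48620
Sum=155381


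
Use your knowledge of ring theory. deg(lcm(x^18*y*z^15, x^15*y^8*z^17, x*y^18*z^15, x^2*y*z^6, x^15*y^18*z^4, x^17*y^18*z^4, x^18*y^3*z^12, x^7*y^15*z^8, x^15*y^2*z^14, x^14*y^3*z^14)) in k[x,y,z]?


lcm = componentwise max:
x: max(18,15,1,2,15,17,18,7,15,14)=18
y: max(1,8,18,1,18,18,3,15,2,3)=18
z: max(15,17,15,6,4,4,12,8,14,14)=17
Total=18+18+17=53


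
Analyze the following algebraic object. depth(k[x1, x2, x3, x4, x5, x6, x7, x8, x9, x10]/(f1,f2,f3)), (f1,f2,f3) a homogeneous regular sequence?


depth(R)=10
depth(R/I)=10-3=7


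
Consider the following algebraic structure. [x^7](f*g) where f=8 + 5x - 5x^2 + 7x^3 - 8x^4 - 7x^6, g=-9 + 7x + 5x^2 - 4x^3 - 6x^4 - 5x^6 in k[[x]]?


[x^7] = sum a_i*b_j, i+j=7
  5*-5=-25
  7*-6=-42
  -8*-4=32
  -7*7=-49
Sum=-84


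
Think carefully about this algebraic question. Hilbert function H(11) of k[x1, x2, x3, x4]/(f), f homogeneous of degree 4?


C(14,3)-C(10,3)=364-120=244


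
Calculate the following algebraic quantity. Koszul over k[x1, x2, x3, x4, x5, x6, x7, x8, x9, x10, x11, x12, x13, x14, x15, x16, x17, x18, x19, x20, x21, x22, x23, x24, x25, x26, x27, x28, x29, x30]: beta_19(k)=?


C(n,i)=C(30,19)=54627300


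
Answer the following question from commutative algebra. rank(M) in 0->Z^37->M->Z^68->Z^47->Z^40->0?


Alt sum=0:
(-1)^0*37 + (-1)^1*? + (-1)^2*68 + (-1)^3*47 + (-1)^4*40=0
rank(M)=98


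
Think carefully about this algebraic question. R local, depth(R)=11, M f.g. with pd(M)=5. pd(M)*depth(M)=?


pd+depth=11
depth=11-5=6
pd*depth=5*6=30


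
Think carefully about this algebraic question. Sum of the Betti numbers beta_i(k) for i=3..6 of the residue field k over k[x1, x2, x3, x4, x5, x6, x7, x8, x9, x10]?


Koszul resolution: beta_i(k)=C(n,i), n=10
C(10,3)=120, C(10,4)=210, C(10,5)=252, C(10,6)=210
Sum=792


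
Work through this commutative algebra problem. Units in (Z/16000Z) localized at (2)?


Local ring = Z/128Z.
phi(128) = 2^6*(2-1) = 64


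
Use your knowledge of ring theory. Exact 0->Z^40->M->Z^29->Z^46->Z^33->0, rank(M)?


Alt sum=0:
(-1)^0*40 + (-1)^1*? + (-1)^2*29 + (-1)^3*46 + (-1)^4*33=0
rank(M)=56


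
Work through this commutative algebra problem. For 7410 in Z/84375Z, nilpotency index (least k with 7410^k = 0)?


7410^k mod 84375:
k=1: 7410
k=2: 64350
k=3: 30375
k=4: 50625
k=5: 0
First zero at k = 5


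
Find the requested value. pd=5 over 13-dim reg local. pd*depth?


pd+depth=13
depth=13-5=8
pd*depth=5*8=40


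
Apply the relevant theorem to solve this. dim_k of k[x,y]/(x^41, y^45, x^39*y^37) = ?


k[x,y]/I, I = (x^41, y^45, x^39*y^37)
Rect: 41x45=1845. Corner: (41-39)x(45-37)=16.
dim = 1845-16 = 1829


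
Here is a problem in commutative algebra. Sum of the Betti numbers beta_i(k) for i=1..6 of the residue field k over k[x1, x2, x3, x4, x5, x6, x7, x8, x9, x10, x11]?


Koszul resolution: beta_i(k)=C(n,i), n=11
C(11,1)=11, C(11,2)=55, C(11,3)=165, C(11,4)=330, C(11,5)=462, C(11,6)=462
Sum=1485


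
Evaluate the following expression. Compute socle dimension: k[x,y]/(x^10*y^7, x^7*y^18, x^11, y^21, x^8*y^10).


Socle = ann(m) = span of standard monomials u with x*u, y*u in I (staircase corners).
Minimal generators: x^11, x^10*y^7, x^8*y^10, x^7*y^18, y^21
Corners: x^6y^20, x^7y^17, x^9y^9, x^10y^6
Socle dim=4


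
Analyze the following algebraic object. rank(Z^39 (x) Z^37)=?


rank(M(x)N) = rank(M)*rank(N)
39*37 = 1443


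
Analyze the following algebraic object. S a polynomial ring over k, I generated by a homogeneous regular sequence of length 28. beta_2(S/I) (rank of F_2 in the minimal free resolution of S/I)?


Regular sequence => Koszul complex is the minimal free resolution.
Syz_1 minimally generated by Koszul relations f_i*e_j - f_j*e_i (i<j): mu(Syz_1) = beta_2 = C(m,2) = m(m-1)/2
m=28
28*27/2 = 378


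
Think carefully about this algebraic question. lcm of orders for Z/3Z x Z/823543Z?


Exponent = lcm of the cyclic orders; pairwise coprime => product.
3^1*7^7=3*823543=2470629


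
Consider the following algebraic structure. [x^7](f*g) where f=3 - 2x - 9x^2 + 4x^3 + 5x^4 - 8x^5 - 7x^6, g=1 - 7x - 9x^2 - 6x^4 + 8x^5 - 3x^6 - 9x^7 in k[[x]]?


[x^7] = sum a_i*b_j, i+j=7
  3*-9=-27
  -2*-3=6
  -9*8=-72
  4*-6=-24
  -8*-9=72
  -7*-7=49
Sum=4


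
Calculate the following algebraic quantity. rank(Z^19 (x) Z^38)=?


rank(M(x)N) = rank(M)*rank(N)
19*38 = 722


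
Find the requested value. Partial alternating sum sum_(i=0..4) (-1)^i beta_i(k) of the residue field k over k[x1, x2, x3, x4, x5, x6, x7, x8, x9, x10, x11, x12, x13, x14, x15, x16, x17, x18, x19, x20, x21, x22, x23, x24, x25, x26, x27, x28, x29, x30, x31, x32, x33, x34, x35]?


Koszul resolution: beta_i(k)=C(n,i), n=35
sum_(i=0..p) (-1)^i C(n,i) = (-1)^p C(n-1,p)
(-1)^4*C(34,4) = (-1)^4*46376 = 46376


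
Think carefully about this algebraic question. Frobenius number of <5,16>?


gcd(5,16)=1 => F=ab-a-b=5*16-5-16=80-21=59


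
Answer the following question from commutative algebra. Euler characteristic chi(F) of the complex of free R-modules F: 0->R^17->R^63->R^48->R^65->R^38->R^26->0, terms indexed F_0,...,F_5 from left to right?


chi = sum (-1)^i * rank:
(-1)^0*17=17
(-1)^1*63=-63
(-1)^2*48=48
(-1)^3*65=-65
(-1)^4*38=38
(-1)^5*26=-26
chi=-51


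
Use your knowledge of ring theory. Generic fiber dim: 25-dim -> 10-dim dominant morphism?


dim(fiber)=dim(X)-dim(Y)=25-10=15


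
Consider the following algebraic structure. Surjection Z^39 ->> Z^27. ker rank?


rank(ker) = 39-27 = 12


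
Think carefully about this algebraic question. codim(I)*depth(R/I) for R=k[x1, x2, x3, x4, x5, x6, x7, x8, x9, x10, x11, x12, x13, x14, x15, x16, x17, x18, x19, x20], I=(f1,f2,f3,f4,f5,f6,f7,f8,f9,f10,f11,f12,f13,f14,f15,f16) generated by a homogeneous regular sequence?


codim=16, depth=dim(R/I)=20-16=4
Product=16*4=64


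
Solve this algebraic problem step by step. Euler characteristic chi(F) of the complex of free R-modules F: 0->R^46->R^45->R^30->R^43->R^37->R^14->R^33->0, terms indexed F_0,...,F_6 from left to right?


chi = sum (-1)^i * rank:
(-1)^0*46=46
(-1)^1*45=-45
(-1)^2*30=30
(-1)^3*43=-43
(-1)^4*37=37
(-1)^5*14=-14
(-1)^6*33=33
chi=44


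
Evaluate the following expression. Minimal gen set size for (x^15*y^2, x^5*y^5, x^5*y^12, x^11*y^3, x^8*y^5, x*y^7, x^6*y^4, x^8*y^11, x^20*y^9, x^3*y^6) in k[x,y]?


Remove redundant (divisible by others).
x^8*y^5 redundant.
x^8*y^11 redundant.
x^5*y^12 redundant.
x^20*y^9 redundant.
Min: x^15*y^2, x^11*y^3, x^6*y^4, x^5*y^5, x^3*y^6, x*y^7
Count=6


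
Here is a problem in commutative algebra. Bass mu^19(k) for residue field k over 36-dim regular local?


C(n,i)=C(36,19)=8597496600


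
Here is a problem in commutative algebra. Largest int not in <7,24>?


gcd(7,24)=1 => F=ab-a-b=7*24-7-24=168-31=137


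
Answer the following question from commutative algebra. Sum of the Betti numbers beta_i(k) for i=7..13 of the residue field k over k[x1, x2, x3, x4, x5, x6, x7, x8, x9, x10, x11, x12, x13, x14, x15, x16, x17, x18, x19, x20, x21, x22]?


Koszul resolution: beta_i(k)=C(n,i), n=22
C(22,7)=170544, C(22,8)=319770, C(22,9)=497420, C(22,10)=646646, C(22,11)=705432, C(22,12)=646646, C(22,13)=497420
Sum=3483878


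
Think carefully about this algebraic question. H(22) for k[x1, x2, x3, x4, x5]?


C(d+n-1,n-1)=C(26,4)=14950


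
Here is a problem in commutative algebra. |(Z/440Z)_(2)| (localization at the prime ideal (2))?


2-primary part: 440=2^3*55
Size=2^3=8


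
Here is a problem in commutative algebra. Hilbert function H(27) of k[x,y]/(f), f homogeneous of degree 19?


H(t)=d for t>=d-1.
d=19, t=27
H(27)=19


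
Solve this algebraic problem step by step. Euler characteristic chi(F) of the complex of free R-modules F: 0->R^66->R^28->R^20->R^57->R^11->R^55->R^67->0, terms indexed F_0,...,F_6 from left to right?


chi = sum (-1)^i * rank:
(-1)^0*66=66
(-1)^1*28=-28
(-1)^2*20=20
(-1)^3*57=-57
(-1)^4*11=11
(-1)^5*55=-55
(-1)^6*67=67
chi=24


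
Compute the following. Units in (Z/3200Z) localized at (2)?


Local ring = Z/128Z.
phi(128) = 2^6*(2-1) = 64


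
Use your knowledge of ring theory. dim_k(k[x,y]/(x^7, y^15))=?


Basis: x^i*y^j, i<7, j<15
7*15=105


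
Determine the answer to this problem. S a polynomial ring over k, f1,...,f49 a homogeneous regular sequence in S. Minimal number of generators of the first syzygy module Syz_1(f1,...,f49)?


Regular sequence => Koszul complex is the minimal free resolution.
Syz_1 minimally generated by Koszul relations f_i*e_j - f_j*e_i (i<j): mu(Syz_1) = beta_2 = C(m,2) = m(m-1)/2
m=49
49*48/2 = 1176


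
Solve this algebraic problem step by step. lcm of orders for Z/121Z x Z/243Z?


Exponent = lcm of the cyclic orders; pairwise coprime => product.
11^2*3^5=121*243=29403


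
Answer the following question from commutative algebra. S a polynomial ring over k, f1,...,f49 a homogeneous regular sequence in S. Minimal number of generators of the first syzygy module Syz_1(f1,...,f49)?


Regular sequence => Koszul complex is the minimal free resolution.
Syz_1 minimally generated by Koszul relations f_i*e_j - f_j*e_i (i<j): mu(Syz_1) = beta_2 = C(m,2) = m(m-1)/2
m=49
49*48/2 = 1176


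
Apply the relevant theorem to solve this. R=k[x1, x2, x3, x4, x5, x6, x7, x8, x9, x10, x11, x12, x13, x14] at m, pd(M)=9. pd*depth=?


pd+depth=14
depth=14-9=5
pd*depth=9*5=45


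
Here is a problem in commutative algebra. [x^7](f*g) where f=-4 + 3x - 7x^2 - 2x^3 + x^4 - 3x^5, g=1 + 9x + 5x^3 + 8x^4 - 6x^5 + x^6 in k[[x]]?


[x^7] = sum a_i*b_j, i+j=7
  3*1=3
  -7*-6=42
  -2*8=-16
  1*5=5
Sum=34


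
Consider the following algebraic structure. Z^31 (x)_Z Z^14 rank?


rank(M(x)N) = rank(M)*rank(N)
31*14 = 434


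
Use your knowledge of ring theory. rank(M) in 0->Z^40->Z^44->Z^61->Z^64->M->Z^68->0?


Alt sum=0:
(-1)^0*40 + (-1)^1*44 + (-1)^2*61 + (-1)^3*64 + (-1)^4*? + (-1)^5*68=0
rank(M)=75


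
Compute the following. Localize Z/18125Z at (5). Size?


5-primary part: 18125=5^4*29
Size=5^4=625


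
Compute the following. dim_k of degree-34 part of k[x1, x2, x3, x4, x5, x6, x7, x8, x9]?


C(d+n-1,n-1)=C(42,8)=118030185


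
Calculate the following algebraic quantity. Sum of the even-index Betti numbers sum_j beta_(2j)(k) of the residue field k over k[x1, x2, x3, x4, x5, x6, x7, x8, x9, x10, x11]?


Koszul resolution: beta_i(k)=C(n,i), n=11
sum_even C(11,i) = 2^(n-1) = 2^10 = 1024


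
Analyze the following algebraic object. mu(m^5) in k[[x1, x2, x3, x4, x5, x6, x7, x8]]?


C(n+d-1,d)=C(12,5)=792


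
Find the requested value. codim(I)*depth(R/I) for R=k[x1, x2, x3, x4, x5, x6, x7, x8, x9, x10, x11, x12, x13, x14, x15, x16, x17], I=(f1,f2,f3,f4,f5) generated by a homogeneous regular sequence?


codim=5, depth=dim(R/I)=17-5=12
Product=5*12=60


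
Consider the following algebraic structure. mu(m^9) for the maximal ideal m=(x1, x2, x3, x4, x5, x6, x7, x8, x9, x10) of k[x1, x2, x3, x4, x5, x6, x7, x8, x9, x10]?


Graded Nakayama: mu(m^d) = dim_k (m^d/m^(d+1)) = #degree-9 monomials in 10 vars
C(n+d-1,d)=C(18,9)=48620


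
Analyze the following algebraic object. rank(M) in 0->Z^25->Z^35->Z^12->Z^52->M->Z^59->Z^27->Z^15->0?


Alt sum=0:
(-1)^0*25 + (-1)^1*35 + (-1)^2*12 + (-1)^3*52 + (-1)^4*? + (-1)^5*59 + (-1)^6*27 + (-1)^7*15=0
rank(M)=97


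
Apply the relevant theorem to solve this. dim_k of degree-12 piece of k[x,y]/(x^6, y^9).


k[x,y], I = (x^6, y^9), d = 12
Need i < 6 and d-i < 9.
Range: 4 <= i <= 5.
H(12) = 2


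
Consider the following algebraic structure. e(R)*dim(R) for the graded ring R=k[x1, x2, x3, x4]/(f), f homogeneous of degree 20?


e(R)=deg(f)=20, dim(R)=4-1=3
e*dim=20*3=60


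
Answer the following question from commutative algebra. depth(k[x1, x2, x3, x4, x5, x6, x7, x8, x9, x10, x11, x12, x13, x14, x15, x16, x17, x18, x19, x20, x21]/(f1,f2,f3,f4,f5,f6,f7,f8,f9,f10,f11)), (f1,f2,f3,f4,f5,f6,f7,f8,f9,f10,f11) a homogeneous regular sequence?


depth(R)=21
depth(R/I)=21-11=10


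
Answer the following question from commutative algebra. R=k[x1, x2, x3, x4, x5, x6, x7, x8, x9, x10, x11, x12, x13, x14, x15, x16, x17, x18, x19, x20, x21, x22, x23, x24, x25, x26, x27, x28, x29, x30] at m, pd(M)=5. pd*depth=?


pd+depth=30
depth=30-5=25
pd*depth=5*25=125


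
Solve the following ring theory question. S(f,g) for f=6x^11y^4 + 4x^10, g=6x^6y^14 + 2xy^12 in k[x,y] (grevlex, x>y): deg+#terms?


LT(f)=6x^11y^4, LT(g)=6x^6y^14
lcm(LM)=x^11y^14
S(f,g) (scaled by 36 to clear denominators) = 6y^10*f - 6x^5*g = 24x^10y^10 - 12x^6y^12
2 terms, deg 20.
20+2=22


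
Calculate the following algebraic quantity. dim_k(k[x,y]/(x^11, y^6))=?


Basis: x^i*y^j, i<11, j<6
11*6=66


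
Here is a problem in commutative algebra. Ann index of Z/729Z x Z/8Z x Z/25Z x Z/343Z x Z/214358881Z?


Exponent = lcm of the cyclic orders; pairwise coprime => product.
3^6*2^3*5^2*7^3*11^8=729*8*25*343*214358881=10719959023481400


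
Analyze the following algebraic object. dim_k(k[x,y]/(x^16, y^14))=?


Basis: x^i*y^j, i<16, j<14
16*14=224


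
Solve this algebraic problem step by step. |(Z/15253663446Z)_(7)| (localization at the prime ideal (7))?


7-primary part: 15253663446=7^10*54
Size=7^10=282475249


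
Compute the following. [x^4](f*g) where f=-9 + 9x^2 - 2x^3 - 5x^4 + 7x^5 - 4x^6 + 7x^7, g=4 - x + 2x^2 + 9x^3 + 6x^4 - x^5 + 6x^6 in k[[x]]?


[x^4] = sum a_i*b_j, i+j=4
  -9*6=-54
  9*2=18
  -2*-1=2
  -5*4=-20
Sum=-54


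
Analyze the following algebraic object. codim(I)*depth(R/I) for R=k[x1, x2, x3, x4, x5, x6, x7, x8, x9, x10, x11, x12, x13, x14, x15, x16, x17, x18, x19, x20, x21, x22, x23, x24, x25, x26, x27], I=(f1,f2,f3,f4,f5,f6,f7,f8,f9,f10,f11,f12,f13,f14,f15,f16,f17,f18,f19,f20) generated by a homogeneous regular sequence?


codim=20, depth=dim(R/I)=27-20=7
Product=20*7=140


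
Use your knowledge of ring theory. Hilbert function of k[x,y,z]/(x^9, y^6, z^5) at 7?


Need i<9, j<6, k<5 with i+j+k=7.
For each i, j ranges over max(0,7-i-4)..min(5,7-i):
  i=0: j in [3,5] -> 3
  i=1: j in [2,5] -> 4
  i=2: j in [1,5] -> 5
  i=3: j in [0,4] -> 5
  i=4: j in [0,3] -> 4
  i=5: j in [0,2] -> 3
  i=6: j in [0,1] -> 2
  i=7: j in [0,0] -> 1
H(7) = 3+4+5+5+4+3+2+1 = 27


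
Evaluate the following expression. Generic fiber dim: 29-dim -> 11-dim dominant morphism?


dim(fiber)=dim(X)-dim(Y)=29-11=18


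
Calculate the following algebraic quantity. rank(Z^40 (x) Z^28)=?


rank(M(x)N) = rank(M)*rank(N)
40*28 = 1120


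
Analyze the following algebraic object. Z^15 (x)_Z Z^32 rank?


rank(M(x)N) = rank(M)*rank(N)
15*32 = 480


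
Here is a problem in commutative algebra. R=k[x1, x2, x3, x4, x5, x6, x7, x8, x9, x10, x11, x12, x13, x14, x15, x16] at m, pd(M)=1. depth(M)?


pd+depth=depth(R)=16
depth=16-1=15


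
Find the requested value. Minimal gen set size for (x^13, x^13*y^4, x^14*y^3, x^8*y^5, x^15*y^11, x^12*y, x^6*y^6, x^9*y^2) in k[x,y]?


Remove redundant (divisible by others).
x^14*y^3 redundant.
x^15*y^11 redundant.
x^13*y^4 redundant.
Min: x^13, x^12*y, x^9*y^2, x^8*y^5, x^6*y^6
Count=5


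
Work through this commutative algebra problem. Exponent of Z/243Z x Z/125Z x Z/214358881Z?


Exponent = lcm of the cyclic orders; pairwise coprime => product.
3^5*5^3*11^8=243*125*214358881=6511151010375


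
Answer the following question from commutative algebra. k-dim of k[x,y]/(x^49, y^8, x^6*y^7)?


k[x,y]/I, I = (x^49, y^8, x^6*y^7)
Rect: 49x8=392. Corner: (49-6)x(8-7)=43.
dim = 392-43 = 349


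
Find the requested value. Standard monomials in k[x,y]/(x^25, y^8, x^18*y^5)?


k[x,y]/I, I = (x^25, y^8, x^18*y^5)
Rect: 25x8=200. Corner: (25-18)x(8-5)=21.
dim = 200-21 = 179


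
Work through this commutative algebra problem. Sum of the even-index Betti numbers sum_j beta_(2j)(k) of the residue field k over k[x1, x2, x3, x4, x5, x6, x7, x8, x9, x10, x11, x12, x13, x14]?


Koszul resolution: beta_i(k)=C(n,i), n=14
sum_even C(14,i) = 2^(n-1) = 2^13 = 8192


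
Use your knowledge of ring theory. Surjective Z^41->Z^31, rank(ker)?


rank(ker) = 41-31 = 10


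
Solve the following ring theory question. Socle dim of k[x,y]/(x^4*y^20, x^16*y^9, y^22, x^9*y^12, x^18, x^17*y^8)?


Socle = ann(m) = span of standard monomials u with x*u, y*u in I (staircase corners).
Minimal generators: x^18, x^17*y^8, x^16*y^9, x^9*y^12, x^4*y^20, y^22
Corners: x^3y^21, x^8y^19, x^15y^11, x^16y^8, x^17y^7
Socle dim=5


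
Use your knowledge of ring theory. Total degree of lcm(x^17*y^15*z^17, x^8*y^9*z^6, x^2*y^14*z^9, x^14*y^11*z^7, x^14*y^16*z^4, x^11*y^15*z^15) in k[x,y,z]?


lcm = componentwise max:
x: max(17,8,2,14,14,11)=17
y: max(15,9,14,11,16,15)=16
z: max(17,6,9,7,4,15)=17
Total=17+16+17=50


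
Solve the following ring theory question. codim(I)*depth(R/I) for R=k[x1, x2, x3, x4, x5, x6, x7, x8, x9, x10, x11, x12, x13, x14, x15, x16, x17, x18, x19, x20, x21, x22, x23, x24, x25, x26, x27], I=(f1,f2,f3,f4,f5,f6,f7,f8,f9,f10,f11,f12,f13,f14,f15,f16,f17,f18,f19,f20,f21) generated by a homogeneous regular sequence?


codim=21, depth=dim(R/I)=27-21=6
Product=21*6=126


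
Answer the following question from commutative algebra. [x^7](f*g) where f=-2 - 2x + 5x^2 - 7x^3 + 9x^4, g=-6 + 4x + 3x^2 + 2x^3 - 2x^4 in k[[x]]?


[x^7] = sum a_i*b_j, i+j=7
  -7*-2=14
  9*2=18
Sum=32


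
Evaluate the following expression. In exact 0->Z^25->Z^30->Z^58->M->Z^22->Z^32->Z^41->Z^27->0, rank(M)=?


Alt sum=0:
(-1)^0*25 + (-1)^1*30 + (-1)^2*58 + (-1)^3*? + (-1)^4*22 + (-1)^5*32 + (-1)^6*41 + (-1)^7*27=0
rank(M)=57


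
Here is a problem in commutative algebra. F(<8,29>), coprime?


gcd(8,29)=1 => F=ab-a-b=8*29-8-29=232-37=195


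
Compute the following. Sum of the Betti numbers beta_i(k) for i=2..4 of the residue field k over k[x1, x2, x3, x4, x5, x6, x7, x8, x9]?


Koszul resolution: beta_i(k)=C(n,i), n=9
C(9,2)=36, C(9,3)=84, C(9,4)=126
Sum=246


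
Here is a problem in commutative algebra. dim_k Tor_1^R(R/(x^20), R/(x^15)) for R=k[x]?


Tor_1(R/I,R/J)=(I cap J)/IJ=(x^20)/(x^35)
dim=35-20=min(20,15)=15


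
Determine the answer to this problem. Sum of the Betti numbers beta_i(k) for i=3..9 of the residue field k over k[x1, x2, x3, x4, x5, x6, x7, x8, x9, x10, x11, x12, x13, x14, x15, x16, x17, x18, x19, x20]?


Koszul resolution: beta_i(k)=C(n,i), n=20
C(20,3)=1140, C(20,4)=4845, C(20,5)=15504, C(20,6)=38760, C(20,7)=77520, C(20,8)=125970, C(20,9)=167960
Sum=431699


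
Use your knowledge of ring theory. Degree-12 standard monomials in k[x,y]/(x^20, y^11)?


k[x,y], I = (x^20, y^11), d = 12
Need i < 20 and d-i < 11.
Range: 2 <= i <= 12.
H(12) = 11


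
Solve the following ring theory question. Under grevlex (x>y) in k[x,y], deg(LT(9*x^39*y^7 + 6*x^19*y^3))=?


LT: 9*x^39*y^7
deg_x=39, deg_y=7
Total=39+7=46


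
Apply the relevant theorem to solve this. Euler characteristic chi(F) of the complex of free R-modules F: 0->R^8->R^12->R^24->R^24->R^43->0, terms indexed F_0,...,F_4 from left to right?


chi = sum (-1)^i * rank:
(-1)^0*8=8
(-1)^1*12=-12
(-1)^2*24=24
(-1)^3*24=-24
(-1)^4*43=43
chi=39


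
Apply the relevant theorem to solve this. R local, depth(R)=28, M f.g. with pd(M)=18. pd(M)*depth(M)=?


pd+depth=28
depth=28-18=10
pd*depth=18*10=180


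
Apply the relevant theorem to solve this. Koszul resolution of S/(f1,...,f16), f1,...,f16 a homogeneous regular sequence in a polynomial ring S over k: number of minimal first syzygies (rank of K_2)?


Regular sequence => Koszul complex is the minimal free resolution.
Syz_1 minimally generated by Koszul relations f_i*e_j - f_j*e_i (i<j): mu(Syz_1) = beta_2 = C(m,2) = m(m-1)/2
m=16
16*15/2 = 120


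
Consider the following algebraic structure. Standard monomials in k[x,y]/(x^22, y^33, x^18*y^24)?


k[x,y]/I, I = (x^22, y^33, x^18*y^24)
Rect: 22x33=726. Corner: (22-18)x(33-24)=36.
dim = 726-36 = 690


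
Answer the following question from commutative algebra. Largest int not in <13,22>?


gcd(13,22)=1 => F=ab-a-b=13*22-13-22=286-35=251


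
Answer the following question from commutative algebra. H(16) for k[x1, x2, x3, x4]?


C(d+n-1,n-1)=C(19,3)=969


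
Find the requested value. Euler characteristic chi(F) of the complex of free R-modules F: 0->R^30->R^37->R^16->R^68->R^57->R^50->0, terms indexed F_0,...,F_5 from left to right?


chi = sum (-1)^i * rank:
(-1)^0*30=30
(-1)^1*37=-37
(-1)^2*16=16
(-1)^3*68=-68
(-1)^4*57=57
(-1)^5*50=-50
chi=-52


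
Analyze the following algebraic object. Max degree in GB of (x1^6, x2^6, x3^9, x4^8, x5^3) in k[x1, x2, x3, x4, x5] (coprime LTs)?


Pure powers, coprime LTs => already GB.
Degrees: 6, 6, 9, 8, 3
Max=9


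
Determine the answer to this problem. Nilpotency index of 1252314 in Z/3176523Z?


1252314^k mod 3176523:
k=1: 1252314
k=2: 2831220
k=3: 1824417
k=4: 194481
k=5: 907578
k=6: 0
First zero at k = 6


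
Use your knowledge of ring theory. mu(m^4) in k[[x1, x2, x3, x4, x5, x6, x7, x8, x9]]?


C(n+d-1,d)=C(12,4)=495


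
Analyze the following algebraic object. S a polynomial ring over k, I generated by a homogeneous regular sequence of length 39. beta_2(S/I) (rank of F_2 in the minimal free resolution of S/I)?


Regular sequence => Koszul complex is the minimal free resolution.
Syz_1 minimally generated by Koszul relations f_i*e_j - f_j*e_i (i<j): mu(Syz_1) = beta_2 = C(m,2) = m(m-1)/2
m=39
39*38/2 = 741


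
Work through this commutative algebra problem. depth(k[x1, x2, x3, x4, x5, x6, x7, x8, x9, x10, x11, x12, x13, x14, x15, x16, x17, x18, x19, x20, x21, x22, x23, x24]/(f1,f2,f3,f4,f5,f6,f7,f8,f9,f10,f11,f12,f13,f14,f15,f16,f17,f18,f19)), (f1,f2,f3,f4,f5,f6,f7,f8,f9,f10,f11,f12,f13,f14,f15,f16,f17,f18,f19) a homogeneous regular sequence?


depth(R)=24
depth(R/I)=24-19=5


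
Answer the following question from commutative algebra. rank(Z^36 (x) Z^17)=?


rank(M(x)N) = rank(M)*rank(N)
36*17 = 612


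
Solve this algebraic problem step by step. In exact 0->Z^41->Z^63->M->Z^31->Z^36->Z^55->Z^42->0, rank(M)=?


Alt sum=0:
(-1)^0*41 + (-1)^1*63 + (-1)^2*? + (-1)^3*31 + (-1)^4*36 + (-1)^5*55 + (-1)^6*42=0
rank(M)=30


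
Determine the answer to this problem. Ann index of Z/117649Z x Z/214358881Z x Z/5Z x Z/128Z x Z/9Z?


Exponent = lcm of the cyclic orders; pairwise coprime => product.
7^6*11^8*5^1*2^7*3^2=117649*214358881*5*128*9=145262062026829440


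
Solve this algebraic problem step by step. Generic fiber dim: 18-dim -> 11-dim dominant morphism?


dim(fiber)=dim(X)-dim(Y)=18-11=7


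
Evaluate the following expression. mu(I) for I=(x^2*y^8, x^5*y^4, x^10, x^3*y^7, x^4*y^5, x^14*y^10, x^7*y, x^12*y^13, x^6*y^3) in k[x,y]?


Remove redundant (divisible by others).
x^14*y^10 redundant.
x^12*y^13 redundant.
Min: x^10, x^7*y, x^6*y^3, x^5*y^4, x^4*y^5, x^3*y^7, x^2*y^8
Count=7


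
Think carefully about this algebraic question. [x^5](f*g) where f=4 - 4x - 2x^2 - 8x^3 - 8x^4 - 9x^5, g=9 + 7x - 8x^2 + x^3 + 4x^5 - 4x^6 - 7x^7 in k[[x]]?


[x^5] = sum a_i*b_j, i+j=5
  4*4=16
  -2*1=-2
  -8*-8=64
  -8*7=-56
  -9*9=-81
Sum=-59


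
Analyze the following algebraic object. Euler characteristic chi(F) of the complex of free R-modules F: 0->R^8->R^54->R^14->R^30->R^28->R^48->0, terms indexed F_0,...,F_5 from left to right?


chi = sum (-1)^i * rank:
(-1)^0*8=8
(-1)^1*54=-54
(-1)^2*14=14
(-1)^3*30=-30
(-1)^4*28=28
(-1)^5*48=-48
chi=-82


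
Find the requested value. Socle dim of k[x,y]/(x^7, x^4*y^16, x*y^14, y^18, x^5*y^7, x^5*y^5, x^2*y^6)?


Socle = ann(m) = span of standard monomials u with x*u, y*u in I (staircase corners).
Redundant generators: x^4*y^16, x^5*y^7
Minimal generators: x^7, x^5*y^5, x^2*y^6, x*y^14, y^18
Corners: y^17, xy^13, x^4y^5, x^6y^4
Socle dim=4


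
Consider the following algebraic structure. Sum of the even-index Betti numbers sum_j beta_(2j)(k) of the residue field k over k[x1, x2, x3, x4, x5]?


Koszul resolution: beta_i(k)=C(n,i), n=5
sum_even C(5,i) = 2^(n-1) = 2^4 = 16


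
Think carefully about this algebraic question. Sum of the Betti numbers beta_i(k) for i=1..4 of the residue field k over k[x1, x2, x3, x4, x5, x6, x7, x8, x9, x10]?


Koszul resolution: beta_i(k)=C(n,i), n=10
C(10,1)=10, C(10,2)=45, C(10,3)=120, C(10,4)=210
Sum=385


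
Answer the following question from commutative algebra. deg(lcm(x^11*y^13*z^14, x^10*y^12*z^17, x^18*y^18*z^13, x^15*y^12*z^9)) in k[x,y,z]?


lcm = componentwise max:
x: max(11,10,18,15)=18
y: max(13,12,18,12)=18
z: max(14,17,13,9)=17
Total=18+18+17=53


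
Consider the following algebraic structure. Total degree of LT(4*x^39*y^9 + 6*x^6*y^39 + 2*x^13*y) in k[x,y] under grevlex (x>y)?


LT: 4*x^39*y^9
deg_x=39, deg_y=9
Total=39+9=48


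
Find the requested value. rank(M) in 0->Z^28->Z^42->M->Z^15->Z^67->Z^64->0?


Alt sum=0:
(-1)^0*28 + (-1)^1*42 + (-1)^2*? + (-1)^3*15 + (-1)^4*67 + (-1)^5*64=0
rank(M)=26


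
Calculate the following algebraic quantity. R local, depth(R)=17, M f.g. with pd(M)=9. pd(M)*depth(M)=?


pd+depth=17
depth=17-9=8
pd*depth=9*8=72


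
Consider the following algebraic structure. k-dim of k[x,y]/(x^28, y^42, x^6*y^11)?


k[x,y]/I, I = (x^28, y^42, x^6*y^11)
Rect: 28x42=1176. Corner: (28-6)x(42-11)=682.
dim = 1176-682 = 494


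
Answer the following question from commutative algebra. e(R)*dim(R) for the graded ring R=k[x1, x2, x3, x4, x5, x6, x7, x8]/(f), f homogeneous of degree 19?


e(R)=deg(f)=19, dim(R)=8-1=7
e*dim=19*7=133


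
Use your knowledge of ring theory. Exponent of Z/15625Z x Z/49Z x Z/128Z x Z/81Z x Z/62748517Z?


Exponent = lcm of the cyclic orders; pairwise coprime => product.
5^6*7^2*2^7*3^4*13^7=15625*49*128*81*62748517=498097727946000000


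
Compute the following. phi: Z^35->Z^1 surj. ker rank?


rank(ker) = 35-1 = 34


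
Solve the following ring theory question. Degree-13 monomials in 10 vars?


C(d+n-1,n-1)=C(22,9)=497420


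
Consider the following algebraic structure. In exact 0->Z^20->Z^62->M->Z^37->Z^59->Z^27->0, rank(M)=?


Alt sum=0:
(-1)^0*20 + (-1)^1*62 + (-1)^2*? + (-1)^3*37 + (-1)^4*59 + (-1)^5*27=0
rank(M)=47


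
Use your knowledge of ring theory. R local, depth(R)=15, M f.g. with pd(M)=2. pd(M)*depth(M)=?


pd+depth=15
depth=15-2=13
pd*depth=2*13=26


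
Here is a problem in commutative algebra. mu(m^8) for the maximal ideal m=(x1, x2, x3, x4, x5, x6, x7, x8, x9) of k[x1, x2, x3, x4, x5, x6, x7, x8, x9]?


Graded Nakayama: mu(m^d) = dim_k (m^d/m^(d+1)) = #degree-8 monomials in 9 vars
C(n+d-1,d)=C(16,8)=12870


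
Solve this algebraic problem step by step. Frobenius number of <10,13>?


gcd(10,13)=1 => F=ab-a-b=10*13-10-13=130-23=107


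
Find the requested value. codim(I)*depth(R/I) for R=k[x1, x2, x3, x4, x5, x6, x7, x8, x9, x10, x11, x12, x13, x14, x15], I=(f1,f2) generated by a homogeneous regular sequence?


codim=2, depth=dim(R/I)=15-2=13
Product=2*13=26


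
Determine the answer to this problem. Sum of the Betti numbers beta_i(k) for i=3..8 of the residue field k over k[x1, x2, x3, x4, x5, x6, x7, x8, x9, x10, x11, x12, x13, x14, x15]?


Koszul resolution: beta_i(k)=C(n,i), n=15
C(15,3)=455, C(15,4)=1365, C(15,5)=3003, C(15,6)=5005, C(15,7)=6435, C(15,8)=6435
Sum=22698


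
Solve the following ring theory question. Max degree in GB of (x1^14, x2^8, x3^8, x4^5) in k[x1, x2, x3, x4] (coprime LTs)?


Pure powers, coprime LTs => already GB.
Degrees: 14, 8, 8, 5
Max=14


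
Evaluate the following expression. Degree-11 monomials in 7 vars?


C(d+n-1,n-1)=C(17,6)=12376


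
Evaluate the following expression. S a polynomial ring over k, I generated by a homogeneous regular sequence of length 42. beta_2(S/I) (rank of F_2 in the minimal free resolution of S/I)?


Regular sequence => Koszul complex is the minimal free resolution.
Syz_1 minimally generated by Koszul relations f_i*e_j - f_j*e_i (i<j): mu(Syz_1) = beta_2 = C(m,2) = m(m-1)/2
m=42
42*41/2 = 861


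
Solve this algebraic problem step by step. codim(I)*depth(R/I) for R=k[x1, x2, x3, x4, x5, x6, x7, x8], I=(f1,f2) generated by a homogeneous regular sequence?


codim=2, depth=dim(R/I)=8-2=6
Product=2*6=12


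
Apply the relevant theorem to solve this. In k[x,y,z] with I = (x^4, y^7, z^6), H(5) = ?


Need i<4, j<7, k<6 with i+j+k=5.
For each i, j ranges over max(0,5-i-5)..min(6,5-i):
  i=0: j in [0,5] -> 6
  i=1: j in [0,4] -> 5
  i=2: j in [0,3] -> 4
  i=3: j in [0,2] -> 3
H(5) = 6+5+4+3 = 18


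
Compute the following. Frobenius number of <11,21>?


gcd(11,21)=1 => F=ab-a-b=11*21-11-21=231-32=199


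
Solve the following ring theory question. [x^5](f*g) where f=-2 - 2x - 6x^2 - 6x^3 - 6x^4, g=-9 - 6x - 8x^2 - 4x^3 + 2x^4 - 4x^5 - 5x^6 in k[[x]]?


[x^5] = sum a_i*b_j, i+j=5
  -2*-4=8
  -2*2=-4
  -6*-4=24
  -6*-8=48
  -6*-6=36
Sum=112


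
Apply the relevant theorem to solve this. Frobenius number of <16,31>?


gcd(16,31)=1 => F=ab-a-b=16*31-16-31=496-47=449


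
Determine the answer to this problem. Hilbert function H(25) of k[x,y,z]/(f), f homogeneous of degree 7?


C(27,2)-C(20,2)=351-190=161


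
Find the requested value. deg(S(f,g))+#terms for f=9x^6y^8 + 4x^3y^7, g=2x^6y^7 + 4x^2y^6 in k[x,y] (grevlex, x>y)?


LT(f)=9x^6y^8, LT(g)=2x^6y^7
lcm(LM)=x^6y^8
S(f,g) (scaled by 18 to clear denominators) = 2*f - 9y*g = 8x^3y^7 - 36x^2y^7
2 terms, deg 10.
10+2=12


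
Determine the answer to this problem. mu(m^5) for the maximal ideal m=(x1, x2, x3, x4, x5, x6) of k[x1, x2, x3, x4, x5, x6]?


Graded Nakayama: mu(m^d) = dim_k (m^d/m^(d+1)) = #degree-5 monomials in 6 vars
C(n+d-1,d)=C(10,5)=252


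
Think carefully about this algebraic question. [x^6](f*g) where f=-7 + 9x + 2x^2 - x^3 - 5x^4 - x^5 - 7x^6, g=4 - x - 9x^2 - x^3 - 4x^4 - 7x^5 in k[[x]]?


[x^6] = sum a_i*b_j, i+j=6
  9*-7=-63
  2*-4=-8
  -1*-1=1
  -5*-9=45
  -1*-1=1
  -7*4=-28
Sum=-52


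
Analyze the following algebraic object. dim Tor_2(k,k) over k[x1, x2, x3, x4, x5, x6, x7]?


Koszul: C(n,i)=C(7,2)=21


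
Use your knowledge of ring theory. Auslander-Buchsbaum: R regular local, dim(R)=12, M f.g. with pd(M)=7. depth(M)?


pd+depth=depth(R)=12
depth=12-7=5


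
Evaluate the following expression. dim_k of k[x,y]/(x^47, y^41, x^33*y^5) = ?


k[x,y]/I, I = (x^47, y^41, x^33*y^5)
Rect: 47x41=1927. Corner: (47-33)x(41-5)=504.
dim = 1927-504 = 1423


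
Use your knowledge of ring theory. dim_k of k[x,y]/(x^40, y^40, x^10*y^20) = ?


k[x,y]/I, I = (x^40, y^40, x^10*y^20)
Rect: 40x40=1600. Corner: (40-10)x(40-20)=600.
dim = 1600-600 = 1000


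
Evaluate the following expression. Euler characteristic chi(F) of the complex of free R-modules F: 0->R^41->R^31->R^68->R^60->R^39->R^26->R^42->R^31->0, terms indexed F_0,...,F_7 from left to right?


chi = sum (-1)^i * rank:
(-1)^0*41=41
(-1)^1*31=-31
(-1)^2*68=68
(-1)^3*60=-60
(-1)^4*39=39
(-1)^5*26=-26
(-1)^6*42=42
(-1)^7*31=-31
chi=42


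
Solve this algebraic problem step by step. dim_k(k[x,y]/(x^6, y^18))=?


Basis: x^i*y^j, i<6, j<18
6*18=108


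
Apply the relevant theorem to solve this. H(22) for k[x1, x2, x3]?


C(d+n-1,n-1)=C(24,2)=276


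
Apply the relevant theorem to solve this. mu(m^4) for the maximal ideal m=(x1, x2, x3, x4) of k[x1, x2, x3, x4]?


Graded Nakayama: mu(m^d) = dim_k (m^d/m^(d+1)) = #degree-4 monomials in 4 vars
C(n+d-1,d)=C(7,4)=35


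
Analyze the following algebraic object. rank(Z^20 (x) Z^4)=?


rank(M(x)N) = rank(M)*rank(N)
20*4 = 80


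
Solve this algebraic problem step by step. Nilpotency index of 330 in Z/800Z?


330^k mod 800:
k=1: 330
k=2: 100
k=3: 200
k=4: 400
k=5: 0
First zero at k = 5


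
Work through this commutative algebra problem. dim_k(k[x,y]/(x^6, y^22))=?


Basis: x^i*y^j, i<6, j<22
6*22=132


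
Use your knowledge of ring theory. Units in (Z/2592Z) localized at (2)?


Local ring = Z/32Z.
phi(32) = 2^4*(2-1) = 16


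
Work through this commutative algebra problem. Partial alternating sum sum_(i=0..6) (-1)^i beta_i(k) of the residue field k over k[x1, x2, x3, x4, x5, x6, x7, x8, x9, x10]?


Koszul resolution: beta_i(k)=C(n,i), n=10
sum_(i=0..p) (-1)^i C(n,i) = (-1)^p C(n-1,p)
(-1)^6*C(9,6) = (-1)^6*84 = 84


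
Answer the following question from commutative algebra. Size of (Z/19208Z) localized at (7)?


7-primary part: 19208=7^4*8
Size=7^4=2401


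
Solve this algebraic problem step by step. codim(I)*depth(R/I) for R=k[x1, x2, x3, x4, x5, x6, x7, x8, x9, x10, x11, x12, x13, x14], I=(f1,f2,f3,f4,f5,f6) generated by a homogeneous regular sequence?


codim=6, depth=dim(R/I)=14-6=8
Product=6*8=48


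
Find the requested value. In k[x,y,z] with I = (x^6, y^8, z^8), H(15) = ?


Need i<6, j<8, k<8 with i+j+k=15.
For each i, j ranges over max(0,15-i-7)..min(7,15-i):
  i=0: j in [8,7] -> 0
  i=1: j in [7,7] -> 1
  i=2: j in [6,7] -> 2
  i=3: j in [5,7] -> 3
  i=4: j in [4,7] -> 4
  i=5: j in [3,7] -> 5
H(15) = 0+1+2+3+4+5 = 15


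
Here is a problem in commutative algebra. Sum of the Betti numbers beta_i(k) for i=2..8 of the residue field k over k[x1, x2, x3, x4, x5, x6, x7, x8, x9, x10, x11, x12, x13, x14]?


Koszul resolution: beta_i(k)=C(n,i), n=14
C(14,2)=91, C(14,3)=364, C(14,4)=1001, C(14,5)=2002, C(14,6)=3003, C(14,7)=3432, C(14,8)=3003
Sum=12896


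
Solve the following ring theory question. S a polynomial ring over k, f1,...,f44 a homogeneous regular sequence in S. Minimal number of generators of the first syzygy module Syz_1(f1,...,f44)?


Regular sequence => Koszul complex is the minimal free resolution.
Syz_1 minimally generated by Koszul relations f_i*e_j - f_j*e_i (i<j): mu(Syz_1) = beta_2 = C(m,2) = m(m-1)/2
m=44
44*43/2 = 946
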